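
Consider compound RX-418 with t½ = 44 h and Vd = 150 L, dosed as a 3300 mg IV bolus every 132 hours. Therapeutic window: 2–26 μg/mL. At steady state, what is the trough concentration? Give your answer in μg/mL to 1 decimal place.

τ = 132 h = 3 half-lives, so f = (1/2)^3 = 0.125.
At steady state, R = 1/(1 − 0.125) = 8/7.
Single-dose peak C₀ = D/Vd = 3300/150 = 22 μg/mL.
Steady-state peak Cmax,ss = C₀·R = 22 × 8/7 ≈ 25.143 μg/mL.
Steady-state trough Cmin,ss = Cmax,ss·f ≈ 25.143 × 0.125 ≈ 3.143 μg/mL.
Trough 3.1 μg/mL vs MEC 2 μg/mL: adequate.

3.1 μg/mL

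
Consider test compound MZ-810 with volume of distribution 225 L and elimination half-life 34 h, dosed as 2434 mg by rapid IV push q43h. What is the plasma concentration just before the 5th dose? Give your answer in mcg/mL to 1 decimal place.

f = (1/2)^(τ/t½) = (1/2)^(43/34) ≈ 0.4162.
C₀ = D/Vd = 2434/225 ≈ 10.818 mcg/mL.
Before the 5th dose, 4 doses have been given. Superposition: Cmin = C₀·(f + f² + … + f^4).
≈ 10.818 × (0.4162 + 0.1732 + 0.0721 + 0.0300) ≈ 10.818 × 0.6915 ≈ 7.481 mcg/mL.

7.5 mcg/mL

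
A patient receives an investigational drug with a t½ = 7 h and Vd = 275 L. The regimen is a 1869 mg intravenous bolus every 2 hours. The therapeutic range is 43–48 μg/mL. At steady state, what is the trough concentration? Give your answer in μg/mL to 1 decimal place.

31.0 μg/mL

k = ln2/t½ = ln2/7 ≈ 0.099021 h⁻¹; fraction remaining f = e^(−kτ) = e^(−0.099021×2) ≈ 0.8203.
Single-dose peak C₀ = D/Vd = 1869/275 ≈ 6.796 μg/mL.
Steady-state trough Cmin,ss = C₀·f/(1−f) ≈ 6.796 × 0.8203/0.1797 ≈ 31.023 μg/mL.
Trough 31.0 μg/mL vs MEC 43 μg/mL: subtherapeutic.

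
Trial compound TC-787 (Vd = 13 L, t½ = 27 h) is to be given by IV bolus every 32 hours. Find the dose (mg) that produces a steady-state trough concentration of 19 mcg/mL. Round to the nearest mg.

315 mg

τ/t½ = 32/27 ≈ 1.1852, so f = (1/2)^(32/27) ≈ 0.439768.
Cmin,ss = (D/Vd)·f/(1−f), so D = Cmin,ss·Vd·(1−f)/f.
D = 19 × 13 × (1−f)/f ≈ 19 × 13 × 1.27393 ≈ 314.66 mg.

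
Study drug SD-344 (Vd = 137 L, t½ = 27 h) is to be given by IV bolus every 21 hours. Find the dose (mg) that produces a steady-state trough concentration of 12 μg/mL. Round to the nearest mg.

τ/t½ = 21/27 ≈ 0.77778, so f = (1/2)^(21/27) ≈ 0.583265.
Cmin,ss = (D/Vd)·f/(1−f), so D = Cmin,ss·Vd·(1−f)/f.
D = 12 × 137 × (1−f)/f ≈ 12 × 137 × 0.71449 ≈ 1174.62 mg.

1175 mg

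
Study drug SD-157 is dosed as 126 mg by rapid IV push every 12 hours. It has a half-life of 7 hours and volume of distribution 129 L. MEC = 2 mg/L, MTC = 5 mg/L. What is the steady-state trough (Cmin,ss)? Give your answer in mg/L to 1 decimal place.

0.4 mg/L

τ/t½ = 12/7 ≈ 1.7143, so fraction remaining f = (1/2)^(12/7) ≈ 0.3048.
Accumulation ratio R = 1/(1 − f) ≈ 1/0.6952 ≈ 1.4384.
Single-dose peak C₀ = D/Vd = 126/129 ≈ 0.977 mg/L.
Steady-state peak Cmax,ss = C₀·R ≈ 0.977 × 1.4384 ≈ 1.405 mg/L.
One interval later, Cmin,ss = Cmax,ss·e^(−kτ) ≈ 1.405 × 0.3048 ≈ 0.428 mg/L.
Trough 0.4 mg/L vs MEC 2 mg/L: subtherapeutic.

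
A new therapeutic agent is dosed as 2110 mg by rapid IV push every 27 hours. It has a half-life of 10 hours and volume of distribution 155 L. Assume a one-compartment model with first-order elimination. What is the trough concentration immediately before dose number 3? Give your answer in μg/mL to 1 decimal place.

2.4 μg/mL

f = (1/2)^(τ/t½) = (1/2)^(27/10) ≈ 0.1539.
C₀ = D/Vd = 2110/155 ≈ 13.613 μg/mL.
Before the 3rd dose, 2 doses have been given. Superposition: Cmin = C₀·(f + f²).
≈ 13.613 × (0.1539 + 0.0237) ≈ 13.613 × 0.1776 ≈ 2.418 μg/mL.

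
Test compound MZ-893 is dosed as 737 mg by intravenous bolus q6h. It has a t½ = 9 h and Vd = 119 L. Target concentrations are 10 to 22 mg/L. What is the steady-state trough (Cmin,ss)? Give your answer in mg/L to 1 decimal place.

Over one 6-h interval, 6/9 ≈ 0.66667 half-lives elapse, leaving f ≈ 0.6300 of each dose.
Each bolus raises the concentration by D/Vd = 737/119 ≈ 6.193 mg/L.
Steady-state trough Cmin,ss = C₀·f/(1−f) ≈ 6.193 × 0.6300/0.3700 ≈ 10.545 mg/L.
Trough 10.5 mg/L vs MEC 10 mg/L: adequate.

10.5 mg/L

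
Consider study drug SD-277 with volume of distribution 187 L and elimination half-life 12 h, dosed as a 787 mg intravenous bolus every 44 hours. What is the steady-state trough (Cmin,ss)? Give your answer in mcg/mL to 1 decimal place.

τ/t½ = 44/12 ≈ 3.6667, so fraction remaining f = (1/2)^(44/12) ≈ 0.0787.
Single-dose peak C₀ = D/Vd = 787/187 ≈ 4.209 mcg/mL.
Steady-state trough Cmin,ss = C₀·f/(1−f) ≈ 4.209 × 0.0787/0.9213 ≈ 0.360 mcg/mL.

0.4 mcg/mL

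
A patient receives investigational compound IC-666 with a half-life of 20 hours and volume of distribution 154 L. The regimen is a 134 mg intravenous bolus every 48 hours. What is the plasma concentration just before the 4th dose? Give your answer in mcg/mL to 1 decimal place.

0.2 mcg/mL

f = (1/2)^(τ/t½) = (1/2)^(48/20) ≈ 0.1895.
C₀ = D/Vd = 134/154 ≈ 0.870 mcg/mL.
Before the 4th dose, 3 doses have been given. Superposition: Cmin = C₀·(f + f² + … + f^3).
≈ 0.870 × (0.1895 + 0.0359 + 0.0068) ≈ 0.870 × 0.2322 ≈ 0.202 mcg/mL.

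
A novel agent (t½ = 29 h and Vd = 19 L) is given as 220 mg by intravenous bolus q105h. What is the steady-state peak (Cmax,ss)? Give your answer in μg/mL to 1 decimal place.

k = ln2/t½ = ln2/29 ≈ 0.023902 h⁻¹; fraction remaining f = e^(−kτ) = e^(−0.023902×105) ≈ 0.0813.
Accumulation ratio R = 1/(1 − f) ≈ 1/0.9187 ≈ 1.0885.
Single-dose peak C₀ = D/Vd = 220/19 ≈ 11.579 μg/mL.
Steady-state peak Cmax,ss = C₀·R ≈ 11.579 × 1.0885 ≈ 12.604 μg/mL.

12.6 μg/mL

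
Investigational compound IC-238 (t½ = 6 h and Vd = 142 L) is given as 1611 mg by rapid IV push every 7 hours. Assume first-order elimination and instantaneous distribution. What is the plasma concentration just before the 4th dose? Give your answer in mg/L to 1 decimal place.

8.3 mg/L

f = (1/2)^(τ/t½) = (1/2)^(7/6) ≈ 0.4454.
C₀ = D/Vd = 1611/142 ≈ 11.345 mg/L.
Before the 4th dose, 3 doses have been given. Superposition: Cmin = C₀·(f + f² + … + f^3).
≈ 11.345 × (0.4454 + 0.1984 + 0.0884) ≈ 11.345 × 0.7322 ≈ 8.307 mg/L.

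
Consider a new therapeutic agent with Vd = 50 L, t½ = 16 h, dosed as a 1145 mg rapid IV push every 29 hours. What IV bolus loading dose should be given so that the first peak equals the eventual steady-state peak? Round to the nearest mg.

f = (1/2)^(29/16) ≈ 0.284697; accumulation ratio R = 1/(1−f) ≈ 1.39801.
Loading dose to hit Cmax,ss on first dose: D_load = D_maint·R ≈ 1145 × 1.39801 ≈ 1600.72 mg.

1601 mg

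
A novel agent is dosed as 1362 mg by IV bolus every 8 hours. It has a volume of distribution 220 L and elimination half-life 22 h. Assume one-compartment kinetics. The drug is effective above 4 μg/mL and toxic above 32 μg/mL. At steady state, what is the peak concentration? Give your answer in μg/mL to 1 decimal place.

27.8 μg/mL

k = ln2/t½ = ln2/22 ≈ 0.031507 h⁻¹; fraction remaining f = e^(−kτ) = e^(−0.031507×8) ≈ 0.7772.
At steady state, accumulation factor R = 1/(1 − e^(−kτ)) ≈ 4.4883.
Single-dose peak C₀ = D/Vd = 1362/220 ≈ 6.191 μg/mL.
Cmax,ss = C₀/(1 − f) ≈ 6.191/0.2228 ≈ 27.787 μg/mL.
Peak 27.8 μg/mL vs MTC 32 μg/mL: below toxic threshold.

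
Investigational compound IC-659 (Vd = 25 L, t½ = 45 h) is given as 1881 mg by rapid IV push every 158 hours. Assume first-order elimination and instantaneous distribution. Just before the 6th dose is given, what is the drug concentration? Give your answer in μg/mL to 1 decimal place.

7.2 μg/mL

f = (1/2)^(τ/t½) = (1/2)^(158/45) ≈ 0.0877.
C₀ = D/Vd = 1881/25 ≈ 75.240 μg/mL.
Before the 6th dose, 5 doses have been given. Superposition: Cmin = C₀·(f + f² + … + f^5).
≈ 75.240 × (0.0877 + 0.0077 + 0.0007 + 0.0001 + 0.0000) ≈ 75.240 × 0.0962 ≈ 7.238 μg/mL.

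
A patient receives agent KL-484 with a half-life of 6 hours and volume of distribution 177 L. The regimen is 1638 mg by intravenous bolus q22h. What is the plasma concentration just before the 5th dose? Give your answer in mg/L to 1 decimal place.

f = (1/2)^(τ/t½) = (1/2)^(22/6) ≈ 0.0787.
C₀ = D/Vd = 1638/177 ≈ 9.254 mg/L.
Before the 5th dose, 4 doses have been given. Superposition: Cmin = C₀·(f + f² + … + f^4).
≈ 9.254 × (0.0787 + 0.0062 + 0.0005 + 0.0000) ≈ 9.254 × 0.0854 ≈ 0.790 mg/L.

0.8 mg/L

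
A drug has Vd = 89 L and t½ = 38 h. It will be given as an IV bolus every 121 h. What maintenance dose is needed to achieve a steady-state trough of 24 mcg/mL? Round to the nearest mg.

17279 mg

τ/t½ = 121/38 ≈ 3.1842, so f = (1/2)^(121/38) ≈ 0.110016.
Cmin,ss = (D/Vd)·f/(1−f), so D = Cmin,ss·Vd·(1−f)/f.
D = 24 × 89 × (1−f)/f ≈ 24 × 89 × 8.08959 ≈ 17279.36 mg.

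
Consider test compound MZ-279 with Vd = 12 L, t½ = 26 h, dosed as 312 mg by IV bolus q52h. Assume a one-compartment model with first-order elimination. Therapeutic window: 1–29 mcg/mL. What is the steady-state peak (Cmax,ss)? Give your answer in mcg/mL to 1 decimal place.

The dosing interval is 2 half-lives, so f = 2^(−2) = 0.25.
Accumulation ratio R = 1/(1 − f) = 1/0.75 = 4/3.
Single-dose peak C₀ = D/Vd = 312/12 = 26 mcg/mL.
Steady-state peak Cmax,ss = C₀·R = 26 × 4/3 ≈ 34.667 mcg/mL.
Peak 34.7 mcg/mL vs MTC 29 mcg/mL: exceeds toxic threshold.

34.7 mcg/mL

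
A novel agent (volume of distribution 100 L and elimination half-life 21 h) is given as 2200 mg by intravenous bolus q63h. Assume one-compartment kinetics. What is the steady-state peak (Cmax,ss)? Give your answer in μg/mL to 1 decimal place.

25.1 μg/mL

The dosing interval is 3 half-lives, so f = 2^(−3) = 0.125.
Accumulation ratio R = 1/(1 − f) = 1/0.875 = 8/7.
Single-dose peak C₀ = D/Vd = 2200/100 = 22 μg/mL.
Steady-state peak Cmax,ss = C₀·R = 22 × 8/7 ≈ 25.143 μg/mL.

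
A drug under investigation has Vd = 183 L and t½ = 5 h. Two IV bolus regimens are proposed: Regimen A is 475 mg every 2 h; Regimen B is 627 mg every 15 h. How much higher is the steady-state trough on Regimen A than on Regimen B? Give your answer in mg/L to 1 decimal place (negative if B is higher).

7.6 mg/L

Regimen A: f = (1/2)^(2/5) ≈ 0.7579; Cmin,ss = (475/183)·f/(1−f) ≈ 8.126 mg/L.
Regimen B: f = (1/2)^(15/5) ≈ 0.1250; Cmin,ss = (627/183)·f/(1−f) ≈ 0.489 mg/L.
Difference ≈ 8.126 − 0.489 ≈ 7.637 mg/L.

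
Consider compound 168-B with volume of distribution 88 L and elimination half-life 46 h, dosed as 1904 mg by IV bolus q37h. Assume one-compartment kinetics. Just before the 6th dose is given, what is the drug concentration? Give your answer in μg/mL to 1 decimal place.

f = (1/2)^(τ/t½) = (1/2)^(37/46) ≈ 0.5726.
C₀ = D/Vd = 1904/88 ≈ 21.636 μg/mL.
Before the 6th dose, 5 doses have been given. Superposition: Cmin = C₀·(f + f² + … + f^5).
≈ 21.636 × (0.5726 + 0.3279 + 0.1877 + 0.1075 + 0.0616) ≈ 21.636 × 1.2573 ≈ 27.203 μg/mL.

27.2 μg/mL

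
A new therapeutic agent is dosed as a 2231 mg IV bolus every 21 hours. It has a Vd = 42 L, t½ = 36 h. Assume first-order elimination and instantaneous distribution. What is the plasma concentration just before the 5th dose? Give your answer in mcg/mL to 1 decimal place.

f = (1/2)^(τ/t½) = (1/2)^(21/36) ≈ 0.6674.
C₀ = D/Vd = 2231/42 ≈ 53.119 mcg/mL.
Before the 5th dose, 4 doses have been given. Superposition: Cmin = C₀·(f + f² + … + f^4).
≈ 53.119 × (0.6674 + 0.4454 + 0.2973 + 0.1984) ≈ 53.119 × 1.6085 ≈ 85.442 mcg/mL.

85.4 mcg/mL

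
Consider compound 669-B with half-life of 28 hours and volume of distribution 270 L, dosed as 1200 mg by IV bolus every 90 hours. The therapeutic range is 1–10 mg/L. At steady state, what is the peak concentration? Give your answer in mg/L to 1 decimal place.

Over one 90-h interval, 90/28 ≈ 3.2143 half-lives elapse, leaving f ≈ 0.1077 of each dose.
Accumulation ratio R = 1/(1 − f) ≈ 1/0.8923 ≈ 1.1207.
Single-dose peak C₀ = D/Vd = 1200/270 ≈ 4.444 mg/L.
Steady-state peak Cmax,ss = C₀·R ≈ 4.444 × 1.1207 ≈ 4.980 mg/L.
Peak 5.0 mg/L vs MTC 10 mg/L: below toxic threshold.

5.0 mg/L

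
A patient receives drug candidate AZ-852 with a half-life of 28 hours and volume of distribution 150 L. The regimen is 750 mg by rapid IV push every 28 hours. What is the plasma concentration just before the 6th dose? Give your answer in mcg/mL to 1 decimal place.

f = (1/2)^(τ/t½) = (1/2)^(28/28) ≈ 0.5000.
C₀ = D/Vd = 750/150 ≈ 5.000 mcg/mL.
Before the 6th dose, 5 doses have been given. Superposition: Cmin = C₀·(f + f² + … + f^5).
≈ 5.000 × (0.5000 + 0.2500 + 0.1250 + 0.0625 + 0.0313) ≈ 5.000 × 0.9688 ≈ 4.844 mcg/mL.

4.8 mcg/mL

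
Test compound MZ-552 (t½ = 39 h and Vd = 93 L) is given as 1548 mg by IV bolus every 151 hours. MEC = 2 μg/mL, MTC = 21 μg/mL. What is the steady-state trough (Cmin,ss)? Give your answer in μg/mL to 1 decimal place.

1.2 μg/mL

Over one 151-h interval, 151/39 ≈ 3.8718 half-lives elapse, leaving f ≈ 0.0683 of each dose.
Each bolus raises the concentration by D/Vd = 1548/93 ≈ 16.645 μg/mL.
Steady-state trough Cmin,ss = C₀·f/(1−f) ≈ 16.645 × 0.0683/0.9317 ≈ 1.220 μg/mL.
Trough 1.2 μg/mL vs MEC 2 μg/mL: subtherapeutic.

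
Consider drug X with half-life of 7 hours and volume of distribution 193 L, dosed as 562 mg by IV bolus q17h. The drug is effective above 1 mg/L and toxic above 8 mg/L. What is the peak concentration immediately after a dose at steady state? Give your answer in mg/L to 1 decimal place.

3.6 mg/L

Over one 17-h interval, 17/7 ≈ 2.4286 half-lives elapse, leaving f ≈ 0.1857 of each dose.
Accumulation ratio R = 1/(1 − f) ≈ 1/0.8143 ≈ 1.2280.
Single-dose peak C₀ = D/Vd = 562/193 ≈ 2.912 mg/L.
Steady-state peak Cmax,ss = C₀·R ≈ 2.912 × 1.2280 ≈ 3.576 mg/L.
Peak 3.6 mg/L vs MTC 8 mg/L: below toxic threshold.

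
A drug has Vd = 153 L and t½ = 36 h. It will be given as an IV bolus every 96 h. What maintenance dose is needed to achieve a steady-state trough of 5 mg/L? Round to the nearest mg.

4092 mg

τ/t½ = 96/36 ≈ 2.6667, so f = (1/2)^(96/36) ≈ 0.157490.
Cmin,ss = (D/Vd)·f/(1−f), so D = Cmin,ss·Vd·(1−f)/f.
D = 5 × 153 × (1−f)/f ≈ 5 × 153 × 5.34961 ≈ 4092.45 mg.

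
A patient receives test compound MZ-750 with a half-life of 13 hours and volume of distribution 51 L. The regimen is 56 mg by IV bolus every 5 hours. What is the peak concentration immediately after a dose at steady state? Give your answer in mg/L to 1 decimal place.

4.7 mg/L

k = ln2/t½ = ln2/13 ≈ 0.053319 h⁻¹; fraction remaining f = e^(−kτ) = e^(−0.053319×5) ≈ 0.7660.
Accumulation ratio R = 1/(1 − f) ≈ 1/0.2340 ≈ 4.2735.
Single-dose peak C₀ = D/Vd = 56/51 ≈ 1.098 mg/L.
Steady-state peak Cmax,ss = C₀·R ≈ 1.098 × 4.2735 ≈ 4.692 mg/L.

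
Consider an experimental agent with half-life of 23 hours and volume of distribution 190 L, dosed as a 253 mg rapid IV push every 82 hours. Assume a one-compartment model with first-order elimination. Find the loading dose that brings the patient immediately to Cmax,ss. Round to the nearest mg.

276 mg

f = (1/2)^(82/23) ≈ 0.084482; accumulation ratio R = 1/(1−f) ≈ 1.09228.
Loading dose to hit Cmax,ss on first dose: D_load = D_maint·R ≈ 253 × 1.09228 ≈ 276.35 mg.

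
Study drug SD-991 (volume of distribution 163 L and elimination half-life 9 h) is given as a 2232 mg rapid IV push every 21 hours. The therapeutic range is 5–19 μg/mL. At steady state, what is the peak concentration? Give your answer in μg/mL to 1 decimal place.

17.1 μg/mL

Over one 21-h interval, 21/9 ≈ 2.3333 half-lives elapse, leaving f ≈ 0.1984 of each dose.
At steady state, accumulation factor R = 1/(1 − e^(−kτ)) ≈ 1.2475.
Single-dose peak C₀ = D/Vd = 2232/163 ≈ 13.693 μg/mL.
Steady-state peak Cmax,ss = C₀·R ≈ 13.693 × 1.2475 ≈ 17.082 μg/mL.
Peak 17.1 μg/mL vs MTC 19 μg/mL: below toxic threshold.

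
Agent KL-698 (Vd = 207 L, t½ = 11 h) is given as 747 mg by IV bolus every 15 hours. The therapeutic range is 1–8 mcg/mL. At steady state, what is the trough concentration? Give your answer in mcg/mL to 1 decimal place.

k = ln2/t½ = ln2/11 ≈ 0.063013 h⁻¹; fraction remaining f = e^(−kτ) = e^(−0.063013×15) ≈ 0.3886.
Single-dose peak C₀ = D/Vd = 747/207 ≈ 3.609 mcg/mL.
Steady-state trough Cmin,ss = C₀·f/(1−f) ≈ 3.609 × 0.3886/0.6114 ≈ 2.294 mcg/mL.
Trough 2.3 mcg/mL vs MEC 1 mcg/mL: adequate.

2.3 mcg/mL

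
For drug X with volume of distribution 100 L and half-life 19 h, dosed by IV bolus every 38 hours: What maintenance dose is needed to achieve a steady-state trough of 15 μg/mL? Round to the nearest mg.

τ/t½ = 38/19 ≈ 2, so f = (1/2)^(38/19) ≈ 0.250000.
Cmin,ss = (D/Vd)·f/(1−f), so D = Cmin,ss·Vd·(1−f)/f.
D = 15 × 100 × (1−f)/f ≈ 15 × 100 × 3.00000 ≈ 4500.00 mg.

4500 mg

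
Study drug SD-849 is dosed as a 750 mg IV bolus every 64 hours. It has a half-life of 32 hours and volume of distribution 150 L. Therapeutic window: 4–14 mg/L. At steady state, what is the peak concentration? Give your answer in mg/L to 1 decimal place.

6.7 mg/L

τ = 64 h = 2 half-lives, so f = (1/2)^2 = 0.25.
At steady state, R = 1/(1 − 0.25) = 4/3.
Single-dose peak C₀ = D/Vd = 750/150 = 5 mg/L.
Steady-state peak Cmax,ss = C₀·R = 5 × 4/3 ≈ 6.667 mg/L.
Peak 6.7 mg/L vs MTC 14 mg/L: below toxic threshold.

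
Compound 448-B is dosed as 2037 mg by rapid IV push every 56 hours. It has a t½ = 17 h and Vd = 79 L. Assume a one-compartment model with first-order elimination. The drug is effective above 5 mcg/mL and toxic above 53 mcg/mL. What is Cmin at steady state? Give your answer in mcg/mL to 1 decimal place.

2.9 mcg/mL

Over one 56-h interval, 56/17 ≈ 3.2941 half-lives elapse, leaving f ≈ 0.1019 of each dose.
Accumulation ratio R = 1/(1 − f) ≈ 1/0.8981 ≈ 1.1135.
Single-dose peak C₀ = D/Vd = 2037/79 ≈ 25.785 mcg/mL.
Cmax,ss = C₀/(1 − f) ≈ 25.785/0.8981 ≈ 28.711 mcg/mL.
One interval later, Cmin,ss = Cmax,ss·e^(−kτ) ≈ 28.711 × 0.1019 ≈ 2.926 mcg/mL.
Trough 2.9 mcg/mL vs MEC 5 mcg/mL: subtherapeutic.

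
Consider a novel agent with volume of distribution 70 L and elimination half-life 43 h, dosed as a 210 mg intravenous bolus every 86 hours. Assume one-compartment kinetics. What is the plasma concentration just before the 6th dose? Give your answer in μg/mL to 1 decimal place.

f = (1/2)^(τ/t½) = (1/2)^(86/43) ≈ 0.2500.
C₀ = D/Vd = 210/70 ≈ 3.000 μg/mL.
Before the 6th dose, 5 doses have been given. Superposition: Cmin = C₀·(f + f² + … + f^5).
≈ 3.000 × (0.2500 + 0.0625 + 0.0156 + 0.0039 + 0.0010) ≈ 3.000 × 0.3330 ≈ 0.999 μg/mL.

1.0 μg/mL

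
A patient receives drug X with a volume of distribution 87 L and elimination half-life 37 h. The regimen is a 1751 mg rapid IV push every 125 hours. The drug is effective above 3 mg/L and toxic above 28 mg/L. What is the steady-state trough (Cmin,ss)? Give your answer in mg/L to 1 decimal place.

τ/t½ = 125/37 ≈ 3.3784, so fraction remaining f = (1/2)^(125/37) ≈ 0.0962.
Each bolus raises the concentration by D/Vd = 1751/87 ≈ 20.126 mg/L.
Steady-state trough Cmin,ss = C₀·f/(1−f) ≈ 20.126 × 0.0962/0.9038 ≈ 2.142 mg/L.
Trough 2.1 mg/L vs MEC 3 mg/L: subtherapeutic.

2.1 mg/L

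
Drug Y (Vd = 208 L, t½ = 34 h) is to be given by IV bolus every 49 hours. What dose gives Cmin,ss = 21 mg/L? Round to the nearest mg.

7493 mg

τ/t½ = 49/34 ≈ 1.4412, so f = (1/2)^(49/34) ≈ 0.368267.
Cmin,ss = (D/Vd)·f/(1−f), so D = Cmin,ss·Vd·(1−f)/f.
D = 21 × 208 × (1−f)/f ≈ 21 × 208 × 1.71542 ≈ 7492.95 mg.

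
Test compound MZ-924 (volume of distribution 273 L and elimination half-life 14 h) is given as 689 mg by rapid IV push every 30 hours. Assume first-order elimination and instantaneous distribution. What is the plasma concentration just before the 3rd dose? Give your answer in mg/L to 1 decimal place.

f = (1/2)^(τ/t½) = (1/2)^(30/14) ≈ 0.2264.
C₀ = D/Vd = 689/273 ≈ 2.524 mg/L.
Before the 3rd dose, 2 doses have been given. Superposition: Cmin = C₀·(f + f²).
≈ 2.524 × (0.2264 + 0.0513) ≈ 2.524 × 0.2777 ≈ 0.701 mg/L.

0.7 mg/L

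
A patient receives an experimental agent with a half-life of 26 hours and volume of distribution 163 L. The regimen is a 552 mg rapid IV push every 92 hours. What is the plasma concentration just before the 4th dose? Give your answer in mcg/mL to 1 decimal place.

f = (1/2)^(τ/t½) = (1/2)^(92/26) ≈ 0.0861.
C₀ = D/Vd = 552/163 ≈ 3.387 mcg/mL.
Before the 4th dose, 3 doses have been given. Superposition: Cmin = C₀·(f + f² + … + f^3).
≈ 3.387 × (0.0861 + 0.0074 + 0.0006) ≈ 3.387 × 0.0941 ≈ 0.319 mcg/mL.

0.3 mcg/mL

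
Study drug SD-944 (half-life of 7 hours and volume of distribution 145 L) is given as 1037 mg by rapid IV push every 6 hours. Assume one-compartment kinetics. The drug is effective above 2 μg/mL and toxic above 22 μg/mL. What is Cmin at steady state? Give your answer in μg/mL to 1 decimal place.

8.8 μg/mL

τ/t½ = 6/7 ≈ 0.85714, so fraction remaining f = (1/2)^(6/7) ≈ 0.5520.
Each bolus raises the concentration by D/Vd = 1037/145 ≈ 7.152 μg/mL.
Steady-state trough Cmin,ss = C₀·f/(1−f) ≈ 7.152 × 0.5520/0.4480 ≈ 8.812 μg/mL.
Trough 8.8 μg/mL vs MEC 2 μg/mL: adequate.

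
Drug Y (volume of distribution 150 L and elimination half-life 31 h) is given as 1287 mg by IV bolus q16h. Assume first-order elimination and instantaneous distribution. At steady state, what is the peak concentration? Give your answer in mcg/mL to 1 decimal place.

28.5 mcg/mL

Over one 16-h interval, 16/31 ≈ 0.51613 half-lives elapse, leaving f ≈ 0.6992 of each dose.
At steady state, accumulation factor R = 1/(1 − e^(−kτ)) ≈ 3.3245.
Single-dose peak C₀ = D/Vd = 1287/150 ≈ 8.580 mcg/mL.
Cmax,ss = C₀/(1 − f) ≈ 8.580/0.3008 ≈ 28.524 mcg/mL.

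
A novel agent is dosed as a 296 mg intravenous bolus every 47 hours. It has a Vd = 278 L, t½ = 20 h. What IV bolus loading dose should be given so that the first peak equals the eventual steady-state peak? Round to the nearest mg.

f = (1/2)^(47/20) ≈ 0.196146; accumulation ratio R = 1/(1−f) ≈ 1.24401.
Loading dose to hit Cmax,ss on first dose: D_load = D_maint·R ≈ 296 × 1.24401 ≈ 368.23 mg.

368 mg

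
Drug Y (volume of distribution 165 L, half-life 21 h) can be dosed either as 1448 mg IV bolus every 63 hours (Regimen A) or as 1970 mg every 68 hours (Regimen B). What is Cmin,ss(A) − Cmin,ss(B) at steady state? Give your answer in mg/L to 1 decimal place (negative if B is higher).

Regimen A: f = (1/2)^(63/21) ≈ 0.1250; Cmin,ss = (1448/165)·f/(1−f) ≈ 1.254 mg/L.
Regimen B: f = (1/2)^(68/21) ≈ 0.1060; Cmin,ss = (1970/165)·f/(1−f) ≈ 1.416 mg/L.
Difference ≈ 1.254 − 1.416 ≈ -0.162 mg/L.

-0.2 mg/L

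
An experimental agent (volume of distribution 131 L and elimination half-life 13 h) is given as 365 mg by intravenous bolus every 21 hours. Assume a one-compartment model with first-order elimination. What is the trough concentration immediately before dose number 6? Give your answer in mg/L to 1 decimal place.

f = (1/2)^(τ/t½) = (1/2)^(21/13) ≈ 0.3264.
C₀ = D/Vd = 365/131 ≈ 2.786 mg/L.
Before the 6th dose, 5 doses have been given. Superposition: Cmin = C₀·(f + f² + … + f^5).
≈ 2.786 × (0.3264 + 0.1065 + 0.0348 + 0.0114 + 0.0037) ≈ 2.786 × 0.4828 ≈ 1.345 mg/L.

1.3 mg/L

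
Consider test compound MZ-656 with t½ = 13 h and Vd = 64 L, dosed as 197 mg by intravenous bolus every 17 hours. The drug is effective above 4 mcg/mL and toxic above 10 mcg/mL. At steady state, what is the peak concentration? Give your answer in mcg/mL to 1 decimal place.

τ/t½ = 17/13 ≈ 1.3077, so fraction remaining f = (1/2)^(17/13) ≈ 0.4040.
At steady state, accumulation factor R = 1/(1 − e^(−kτ)) ≈ 1.6779.
Each bolus raises the concentration by D/Vd = 197/64 ≈ 3.078 mcg/mL.
Steady-state peak Cmax,ss = C₀·R ≈ 3.078 × 1.6779 ≈ 5.165 mcg/mL.
Peak 5.2 mcg/mL vs MTC 10 mcg/mL: below toxic threshold.

5.2 mcg/mL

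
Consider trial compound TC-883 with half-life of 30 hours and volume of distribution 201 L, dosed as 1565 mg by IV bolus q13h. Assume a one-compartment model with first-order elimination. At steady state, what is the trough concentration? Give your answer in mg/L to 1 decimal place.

22.2 mg/L

Over one 13-h interval, 13/30 ≈ 0.43333 half-lives elapse, leaving f ≈ 0.7405 of each dose.
At steady state, accumulation factor R = 1/(1 − e^(−kτ)) ≈ 3.8536.
Each bolus raises the concentration by D/Vd = 1565/201 ≈ 7.786 mg/L.
Cmax,ss = C₀/(1 − f) ≈ 7.786/0.2595 ≈ 30.004 mg/L.
Steady-state trough Cmin,ss = Cmax,ss·f ≈ 30.004 × 0.7405 ≈ 22.218 mg/L.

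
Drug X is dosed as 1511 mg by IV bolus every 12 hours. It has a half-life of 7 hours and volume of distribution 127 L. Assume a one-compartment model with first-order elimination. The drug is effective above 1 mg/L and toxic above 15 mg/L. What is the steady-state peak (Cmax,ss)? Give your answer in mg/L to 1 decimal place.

k = ln2/t½ = ln2/7 ≈ 0.099021 h⁻¹; fraction remaining f = e^(−kτ) = e^(−0.099021×12) ≈ 0.3048.
Accumulation ratio R = 1/(1 − f) ≈ 1/0.6952 ≈ 1.4384.
Each bolus raises the concentration by D/Vd = 1511/127 ≈ 11.898 mg/L.
Steady-state peak Cmax,ss = C₀·R ≈ 11.898 × 1.4384 ≈ 17.114 mg/L.
Peak 17.1 mg/L vs MTC 15 mg/L: exceeds toxic threshold.

17.1 mg/L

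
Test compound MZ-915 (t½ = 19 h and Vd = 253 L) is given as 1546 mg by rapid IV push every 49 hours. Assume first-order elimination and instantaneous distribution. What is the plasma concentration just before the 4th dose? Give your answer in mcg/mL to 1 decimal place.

f = (1/2)^(τ/t½) = (1/2)^(49/19) ≈ 0.1674.
C₀ = D/Vd = 1546/253 ≈ 6.111 mcg/mL.
Before the 4th dose, 3 doses have been given. Superposition: Cmin = C₀·(f + f² + … + f^3).
≈ 6.111 × (0.1674 + 0.0280 + 0.0047) ≈ 6.111 × 0.2001 ≈ 1.223 mcg/mL.

1.2 mcg/mL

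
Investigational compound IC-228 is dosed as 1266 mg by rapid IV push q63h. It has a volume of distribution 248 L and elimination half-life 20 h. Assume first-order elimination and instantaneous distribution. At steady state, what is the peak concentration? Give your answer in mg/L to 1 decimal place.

5.8 mg/L

Over one 63-h interval, 63/20 ≈ 3.15 half-lives elapse, leaving f ≈ 0.1127 of each dose.
At steady state, accumulation factor R = 1/(1 − e^(−kτ)) ≈ 1.1270.
Each bolus raises the concentration by D/Vd = 1266/248 ≈ 5.105 mg/L.
Steady-state peak Cmax,ss = C₀·R ≈ 5.105 × 1.1270 ≈ 5.753 mg/L.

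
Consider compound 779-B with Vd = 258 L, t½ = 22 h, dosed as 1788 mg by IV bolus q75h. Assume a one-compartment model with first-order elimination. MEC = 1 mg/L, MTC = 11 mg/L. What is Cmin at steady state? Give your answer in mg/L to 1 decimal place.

0.7 mg/L

k = ln2/t½ = ln2/22 ≈ 0.031507 h⁻¹; fraction remaining f = e^(−kτ) = e^(−0.031507×75) ≈ 0.0941.
At steady state, accumulation factor R = 1/(1 − e^(−kτ)) ≈ 1.1039.
Each bolus raises the concentration by D/Vd = 1788/258 ≈ 6.930 mg/L.
Cmax,ss = C₀/(1 − f) ≈ 6.930/0.9059 ≈ 7.650 mg/L.
Steady-state trough Cmin,ss = Cmax,ss·f ≈ 7.650 × 0.0941 ≈ 0.720 mg/L.
Trough 0.7 mg/L vs MEC 1 mg/L: subtherapeutic.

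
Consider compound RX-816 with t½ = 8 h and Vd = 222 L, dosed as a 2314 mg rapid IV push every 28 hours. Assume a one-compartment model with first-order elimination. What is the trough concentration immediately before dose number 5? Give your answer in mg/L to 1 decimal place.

1.0 mg/L

f = (1/2)^(τ/t½) = (1/2)^(28/8) ≈ 0.0884.
C₀ = D/Vd = 2314/222 ≈ 10.423 mg/L.
Before the 5th dose, 4 doses have been given. Superposition: Cmin = C₀·(f + f² + … + f^4).
≈ 10.423 × (0.0884 + 0.0078 + 0.0007 + 0.0001) ≈ 10.423 × 0.0970 ≈ 1.011 mg/L.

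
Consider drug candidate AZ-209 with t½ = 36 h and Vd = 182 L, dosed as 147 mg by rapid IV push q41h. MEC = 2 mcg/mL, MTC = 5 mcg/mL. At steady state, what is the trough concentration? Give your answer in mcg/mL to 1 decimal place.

τ/t½ = 41/36 ≈ 1.1389, so fraction remaining f = (1/2)^(41/36) ≈ 0.4541.
At steady state, accumulation factor R = 1/(1 − e^(−kτ)) ≈ 1.8318.
Single-dose peak C₀ = D/Vd = 147/182 ≈ 0.808 mcg/mL.
Steady-state peak Cmax,ss = C₀·R ≈ 0.808 × 1.8318 ≈ 1.480 mcg/mL.
One interval later, Cmin,ss = Cmax,ss·e^(−kτ) ≈ 1.480 × 0.4541 ≈ 0.672 mcg/mL.
Trough 0.7 mcg/mL vs MEC 2 mcg/mL: subtherapeutic.

0.7 mcg/mL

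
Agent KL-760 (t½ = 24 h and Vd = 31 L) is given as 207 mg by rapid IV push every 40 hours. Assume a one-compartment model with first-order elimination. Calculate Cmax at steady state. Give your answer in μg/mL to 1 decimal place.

k = ln2/t½ = ln2/24 ≈ 0.028881 h⁻¹; fraction remaining f = e^(−kτ) = e^(−0.028881×40) ≈ 0.3150.
Accumulation ratio R = 1/(1 − f) ≈ 1/0.6850 ≈ 1.4599.
Each bolus raises the concentration by D/Vd = 207/31 ≈ 6.677 μg/mL.
Steady-state peak Cmax,ss = C₀·R ≈ 6.677 × 1.4599 ≈ 9.748 μg/mL.

9.7 μg/mL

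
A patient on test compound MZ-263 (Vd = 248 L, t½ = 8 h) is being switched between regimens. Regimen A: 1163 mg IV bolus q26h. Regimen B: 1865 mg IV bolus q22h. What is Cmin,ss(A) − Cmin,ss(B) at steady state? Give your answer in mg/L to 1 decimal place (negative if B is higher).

-0.8 mg/L

Regimen A: f = (1/2)^(26/8) ≈ 0.1051; Cmin,ss = (1163/248)·f/(1−f) ≈ 0.551 mg/L.
Regimen B: f = (1/2)^(22/8) ≈ 0.1487; Cmin,ss = (1865/248)·f/(1−f) ≈ 1.314 mg/L.
Difference ≈ 0.551 − 1.314 ≈ -0.763 mg/L.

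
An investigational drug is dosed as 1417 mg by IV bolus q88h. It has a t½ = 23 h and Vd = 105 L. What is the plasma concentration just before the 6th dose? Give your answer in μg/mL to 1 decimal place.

f = (1/2)^(τ/t½) = (1/2)^(88/23) ≈ 0.0705.
C₀ = D/Vd = 1417/105 ≈ 13.495 μg/mL.
Before the 6th dose, 5 doses have been given. Superposition: Cmin = C₀·(f + f² + … + f^5).
≈ 13.495 × (0.0705 + 0.0050 + 0.0004 + 0.0000 + 0.0000) ≈ 13.495 × 0.0759 ≈ 1.024 μg/mL.

1.0 μg/mL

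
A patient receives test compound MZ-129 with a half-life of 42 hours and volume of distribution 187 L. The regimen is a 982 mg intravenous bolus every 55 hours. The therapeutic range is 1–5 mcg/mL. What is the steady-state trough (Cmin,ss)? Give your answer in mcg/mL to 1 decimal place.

3.6 mcg/mL

Over one 55-h interval, 55/42 ≈ 1.3095 half-lives elapse, leaving f ≈ 0.4035 of each dose.
Single-dose peak C₀ = D/Vd = 982/187 ≈ 5.251 mcg/mL.
Steady-state trough Cmin,ss = C₀·f/(1−f) ≈ 5.251 × 0.4035/0.5965 ≈ 3.552 mcg/mL.
Trough 3.6 mcg/mL vs MEC 1 mcg/mL: adequate.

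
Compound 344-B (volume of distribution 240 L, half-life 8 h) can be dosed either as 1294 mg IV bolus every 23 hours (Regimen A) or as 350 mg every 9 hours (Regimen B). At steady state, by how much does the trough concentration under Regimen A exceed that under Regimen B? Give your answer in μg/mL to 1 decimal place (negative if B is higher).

Regimen A: f = (1/2)^(23/8) ≈ 0.1363; Cmin,ss = (1294/240)·f/(1−f) ≈ 0.851 μg/mL.
Regimen B: f = (1/2)^(9/8) ≈ 0.4585; Cmin,ss = (350/240)·f/(1−f) ≈ 1.235 μg/mL.
Difference ≈ 0.851 − 1.235 ≈ -0.384 μg/mL.

-0.4 μg/mL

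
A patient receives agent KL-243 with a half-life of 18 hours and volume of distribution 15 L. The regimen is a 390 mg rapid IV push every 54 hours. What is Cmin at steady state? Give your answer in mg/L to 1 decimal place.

3.7 mg/L

τ = 54 h = 3 half-lives, so f = (1/2)^3 = 0.125.
Accumulation ratio R = 1/(1 − f) = 1/0.875 = 8/7.
Single-dose peak C₀ = D/Vd = 390/15 = 26 mg/L.
Steady-state peak Cmax,ss = C₀·R = 26 × 8/7 ≈ 29.714 mg/L.
Steady-state trough Cmin,ss = Cmax,ss·f ≈ 29.714 × 0.125 ≈ 3.714 mg/L.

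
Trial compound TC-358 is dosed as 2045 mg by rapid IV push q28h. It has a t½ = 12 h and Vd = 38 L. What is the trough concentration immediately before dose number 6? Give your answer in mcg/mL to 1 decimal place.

f = (1/2)^(τ/t½) = (1/2)^(28/12) ≈ 0.1984.
C₀ = D/Vd = 2045/38 ≈ 53.816 mcg/mL.
Before the 6th dose, 5 doses have been given. Superposition: Cmin = C₀·(f + f² + … + f^5).
≈ 53.816 × (0.1984 + 0.0394 + 0.0078 + 0.0015 + 0.0003) ≈ 53.816 × 0.2474 ≈ 13.314 mcg/mL.

13.3 mcg/mL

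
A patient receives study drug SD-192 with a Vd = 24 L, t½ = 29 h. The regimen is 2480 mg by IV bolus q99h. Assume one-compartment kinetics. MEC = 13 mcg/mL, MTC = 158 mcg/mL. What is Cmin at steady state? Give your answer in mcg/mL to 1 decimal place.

Over one 99-h interval, 99/29 ≈ 3.4138 half-lives elapse, leaving f ≈ 0.0938 of each dose.
Single-dose peak C₀ = D/Vd = 2480/24 ≈ 103.333 mcg/mL.
Steady-state trough Cmin,ss = C₀·f/(1−f) ≈ 103.333 × 0.0938/0.9062 ≈ 10.696 mcg/mL.
Trough 10.7 mcg/mL vs MEC 13 mcg/mL: subtherapeutic.

10.7 mcg/mL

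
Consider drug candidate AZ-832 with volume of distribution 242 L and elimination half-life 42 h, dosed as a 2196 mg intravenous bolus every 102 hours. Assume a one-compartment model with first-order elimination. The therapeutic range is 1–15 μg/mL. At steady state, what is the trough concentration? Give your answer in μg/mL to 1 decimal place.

τ/t½ = 102/42 ≈ 2.4286, so fraction remaining f = (1/2)^(102/42) ≈ 0.1857.
Single-dose peak C₀ = D/Vd = 2196/242 ≈ 9.074 μg/mL.
Steady-state trough Cmin,ss = C₀·f/(1−f) ≈ 9.074 × 0.1857/0.8143 ≈ 2.069 μg/mL.
Trough 2.1 μg/mL vs MEC 1 μg/mL: adequate.

2.1 μg/mL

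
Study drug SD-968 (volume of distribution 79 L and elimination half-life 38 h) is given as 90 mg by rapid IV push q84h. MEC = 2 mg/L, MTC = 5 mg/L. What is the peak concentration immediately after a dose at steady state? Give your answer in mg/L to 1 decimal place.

Over one 84-h interval, 84/38 ≈ 2.2105 half-lives elapse, leaving f ≈ 0.2161 of each dose.
At steady state, accumulation factor R = 1/(1 − e^(−kτ)) ≈ 1.2757.
Single-dose peak C₀ = D/Vd = 90/79 ≈ 1.139 mg/L.
Steady-state peak Cmax,ss = C₀·R ≈ 1.139 × 1.2757 ≈ 1.453 mg/L.
Peak 1.5 mg/L vs MTC 5 mg/L: below toxic threshold.

1.5 mg/L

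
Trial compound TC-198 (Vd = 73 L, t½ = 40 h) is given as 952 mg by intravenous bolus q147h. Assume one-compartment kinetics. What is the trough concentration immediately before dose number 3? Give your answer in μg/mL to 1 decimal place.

1.1 μg/mL

f = (1/2)^(τ/t½) = (1/2)^(147/40) ≈ 0.0783.
C₀ = D/Vd = 952/73 ≈ 13.041 μg/mL.
Before the 3rd dose, 2 doses have been given. Superposition: Cmin = C₀·(f + f²).
≈ 13.041 × (0.0783 + 0.0061) ≈ 13.041 × 0.0844 ≈ 1.101 μg/mL.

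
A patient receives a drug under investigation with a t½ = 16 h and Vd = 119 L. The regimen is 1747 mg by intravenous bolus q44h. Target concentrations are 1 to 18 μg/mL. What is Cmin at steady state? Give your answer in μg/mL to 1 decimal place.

Over one 44-h interval, 44/16 ≈ 2.75 half-lives elapse, leaving f ≈ 0.1487 of each dose.
Single-dose peak C₀ = D/Vd = 1747/119 ≈ 14.681 μg/mL.
Steady-state trough Cmin,ss = C₀·f/(1−f) ≈ 14.681 × 0.1487/0.8513 ≈ 2.564 μg/mL.
Trough 2.6 μg/mL vs MEC 1 μg/mL: adequate.

2.6 μg/mL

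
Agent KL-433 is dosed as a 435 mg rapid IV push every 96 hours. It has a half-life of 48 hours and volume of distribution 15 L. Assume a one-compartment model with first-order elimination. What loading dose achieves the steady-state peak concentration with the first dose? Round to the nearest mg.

f = (1/2)^(96/48) ≈ 0.250000; accumulation ratio R = 1/(1−f) ≈ 1.33333.
Loading dose to hit Cmax,ss on first dose: D_load = D_maint·R ≈ 435 × 1.33333 ≈ 580.00 mg.

580 mg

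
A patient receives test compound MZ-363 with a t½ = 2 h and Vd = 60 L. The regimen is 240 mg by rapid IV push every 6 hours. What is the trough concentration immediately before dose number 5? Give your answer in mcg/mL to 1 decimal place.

f = (1/2)^(τ/t½) = (1/2)^(6/2) ≈ 0.1250.
C₀ = D/Vd = 240/60 ≈ 4.000 mcg/mL.
Before the 5th dose, 4 doses have been given. Superposition: Cmin = C₀·(f + f² + … + f^4).
≈ 4.000 × (0.1250 + 0.0156 + 0.0020 + 0.0002) ≈ 4.000 × 0.1428 ≈ 0.571 mcg/mL.

0.6 mcg/mL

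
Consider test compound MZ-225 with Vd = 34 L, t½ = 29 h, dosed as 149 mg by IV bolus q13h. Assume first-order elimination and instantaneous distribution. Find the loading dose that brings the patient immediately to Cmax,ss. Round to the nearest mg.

f = (1/2)^(13/29) ≈ 0.732918; accumulation ratio R = 1/(1−f) ≈ 3.74417.
Loading dose to hit Cmax,ss on first dose: D_load = D_maint·R ≈ 149 × 3.74417 ≈ 557.88 mg.

558 mg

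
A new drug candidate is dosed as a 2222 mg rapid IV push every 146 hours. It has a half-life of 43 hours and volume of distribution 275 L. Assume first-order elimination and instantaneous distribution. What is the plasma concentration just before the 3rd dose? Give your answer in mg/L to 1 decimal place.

0.8 mg/L

f = (1/2)^(τ/t½) = (1/2)^(146/43) ≈ 0.0950.
C₀ = D/Vd = 2222/275 ≈ 8.080 mg/L.
Before the 3rd dose, 2 doses have been given. Superposition: Cmin = C₀·(f + f²).
≈ 8.080 × (0.0950 + 0.0090) ≈ 8.080 × 0.1040 ≈ 0.840 mg/L.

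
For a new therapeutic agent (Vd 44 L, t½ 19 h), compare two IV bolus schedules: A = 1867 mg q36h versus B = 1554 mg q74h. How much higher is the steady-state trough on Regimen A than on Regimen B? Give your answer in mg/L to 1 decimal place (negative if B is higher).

Regimen A: f = (1/2)^(36/19) ≈ 0.2689; Cmin,ss = (1867/44)·f/(1−f) ≈ 15.607 mg/L.
Regimen B: f = (1/2)^(74/19) ≈ 0.0672; Cmin,ss = (1554/44)·f/(1−f) ≈ 2.544 mg/L.
Difference ≈ 15.607 − 2.544 ≈ 13.063 mg/L.

13.1 mg/L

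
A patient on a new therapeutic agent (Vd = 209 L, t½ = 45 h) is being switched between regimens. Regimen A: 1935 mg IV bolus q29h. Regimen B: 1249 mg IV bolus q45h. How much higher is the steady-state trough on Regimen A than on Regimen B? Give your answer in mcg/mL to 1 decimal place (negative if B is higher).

Regimen A: f = (1/2)^(29/45) ≈ 0.6397; Cmin,ss = (1935/209)·f/(1−f) ≈ 16.438 mcg/mL.
Regimen B: f = (1/2)^(45/45) ≈ 0.5000; Cmin,ss = (1249/209)·f/(1−f) ≈ 5.976 mcg/mL.
Difference ≈ 16.438 − 5.976 ≈ 10.462 mcg/mL.

10.5 mcg/mL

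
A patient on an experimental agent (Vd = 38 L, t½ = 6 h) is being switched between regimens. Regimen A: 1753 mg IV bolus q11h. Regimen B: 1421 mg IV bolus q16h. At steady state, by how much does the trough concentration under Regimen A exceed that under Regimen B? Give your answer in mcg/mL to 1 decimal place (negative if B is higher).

11.0 mcg/mL

Regimen A: f = (1/2)^(11/6) ≈ 0.2806; Cmin,ss = (1753/38)·f/(1−f) ≈ 17.993 mcg/mL.
Regimen B: f = (1/2)^(16/6) ≈ 0.1575; Cmin,ss = (1421/38)·f/(1−f) ≈ 6.991 mcg/mL.
Difference ≈ 17.993 − 6.991 ≈ 11.002 mcg/mL.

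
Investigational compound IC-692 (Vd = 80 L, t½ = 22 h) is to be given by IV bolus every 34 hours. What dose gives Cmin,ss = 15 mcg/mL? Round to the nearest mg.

τ/t½ = 34/22 ≈ 1.5455, so f = (1/2)^(34/22) ≈ 0.342588.
Cmin,ss = (D/Vd)·f/(1−f), so D = Cmin,ss·Vd·(1−f)/f.
D = 15 × 80 × (1−f)/f ≈ 15 × 80 × 1.91896 ≈ 2302.75 mg.

2303 mg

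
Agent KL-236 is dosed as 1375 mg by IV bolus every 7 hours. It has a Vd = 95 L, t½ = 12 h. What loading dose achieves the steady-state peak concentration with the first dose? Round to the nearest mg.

4134 mg

f = (1/2)^(7/12) ≈ 0.667420; accumulation ratio R = 1/(1−f) ≈ 3.00680.
Loading dose to hit Cmax,ss on first dose: D_load = D_maint·R ≈ 1375 × 3.00680 ≈ 4134.35 mg.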